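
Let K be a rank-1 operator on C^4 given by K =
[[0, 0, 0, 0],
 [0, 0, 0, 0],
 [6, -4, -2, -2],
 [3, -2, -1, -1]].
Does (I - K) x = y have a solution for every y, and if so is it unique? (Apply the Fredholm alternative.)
(I - K) is invertible (det(I - K) = 4 ≠ 0), so for every y in C^4 the equation (I - K) x = y has a unique solution.

K has rank 1, so it is an outer product K = u v^T: every row of K is a multiple of one row vector. Reading off the entries, u = (0, 0, 2, 1) and v = (3, -2, -1, -1) (row i of K equals u_i·v^T). A rank-one matrix u v^T satisfies K u = u (v·u) and kills the (3)-dimensional subspace v^⊥, so its characteristic polynomial is lambda^3 (lambda - v·u) with v·u = tr K = -3. Hence the eigenvalues of I - K are 1 (multiplicity 3) and 1 - (-3) = 4, so det(I - K) = 4. (Direct check: I - K =
[[1, 0, 0, 0],
 [0, 1, 0, 0],
 [-6, 4, 3, 2],
 [-3, 2, 1, 2]]
has determinant 4.) The finite-dimensional Fredholm alternative says: either (I - K) is invertible, or ker(I - K) ≠ {0} and then range(I - K) = ker((I - K)^*)^⊥, with dim ker(I - K) = dim ker((I - K)^*). Since det(I - K) ≠ 0, 1 is not an eigenvalue of K and ker(I - K) = {0}, so we are in the first case: for every y there is a unique x = (I - K)^(-1) y. Explicitly, by the Sherman–Morrison formula, (I - u v^T)^(-1) = I + u v^T/(1 - v·u), i.e. (I - K)^(-1) = I + K/(4).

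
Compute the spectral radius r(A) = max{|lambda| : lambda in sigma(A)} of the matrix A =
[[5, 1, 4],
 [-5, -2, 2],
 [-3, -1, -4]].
r(A) ≈ 2.7457

The eigenvalues of A are the roots of its characteristic polynomial. With M = A (coefficients from the trace, the sum of principal 2x2 minors, and det A):
  p(λ) = det(λ I - M) = λ^3 + λ^2 - 3λ - 20.
No integer candidate from the rational root theorem (±divisors of 20) is a root, so the roots are irrational. The cubic discriminant is Δ = -9523 < 0, so there is one real root and a complex-conjugate pair. p(2) = -14 and p(3) = 7 have opposite signs, so a root lies in (2, 3); Newton's method refines it to λ ≈ 2.7457. Dividing out (λ - (2.7457)) leaves approximately λ^2 + 3.7457λ + 7.2842. For λ^2 + 3.7457λ + 7.2842 the discriminant is -15.1071. It is negative, so the remaining roots are the complex-conjugate pair λ ≈ -1.8728 ± 1.9434i. Their product equals the constant term, so |λ|^2 ≈ 7.2842 and |λ| ≈ 2.6989.
Thus the eigenvalues (to 4 decimals) are 2.7457 (modulus 2.7457); -1.8728 ± 1.9434i (modulus 2.6989). The spectral radius is the largest modulus: r(A) ≈ 2.7457. (Cross-check: r(A) ≤ ||A||_2 ≈ 8.7568; equality holds whenever A is normal, though it can also hold for some non-normal A.)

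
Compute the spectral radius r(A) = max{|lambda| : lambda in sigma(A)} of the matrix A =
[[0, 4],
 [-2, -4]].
r(A) = sqrt(8) ≈ 2.8284

The eigenvalues of A are the roots of its characteristic polynomial. With M = A (coefficients from the trace and determinant):
  p(λ) = det(λ I - M) = λ^2 + 4λ + 8.
For λ^2 + 4λ + 8 the discriminant is -16. It is negative, so the roots are the complex-conjugate pair λ = -2 ± (sqrt(16)/2) i ≈ -2 ± 2i. For a conjugate pair the product of the roots equals the constant term, so |λ|^2 = 8 and |λ| = sqrt(8) ≈ 2.8284.
Thus the eigenvalues (to 4 decimals) are -2 ± 2i (modulus 2.8284). The spectral radius is the largest modulus: r(A) = sqrt(8) ≈ 2.8284. (Cross-check: r(A) ≤ ||A||_2 ≈ 5.8416; equality holds whenever A is normal, though it can also hold for some non-normal A.)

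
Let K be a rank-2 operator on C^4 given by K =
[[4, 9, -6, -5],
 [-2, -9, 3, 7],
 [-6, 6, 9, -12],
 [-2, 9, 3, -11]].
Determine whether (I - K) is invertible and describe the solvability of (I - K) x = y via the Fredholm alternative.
(I - K) is invertible (det(I - K) = -190 ≠ 0), so for every y in C^4 the equation (I - K) x = y has a unique solution.

K has rank 2 and factors as K = U V^T = u1 v1^T + u2 v2^T with u1 = (-2, 1, 3, 1), v1 = (-2, 0, 3, -2), u2 = (3, -3, 2, 3), v2 = (0, 3, 0, -3) (multiplying out reproduces the displayed K). The nonzero eigenvalues of U V^T coincide with those of the 2 x 2 matrix G = V^T U = [[v1·u1, v1·u2], [v2·u1, v2·u2]] = [[11, -6], [0, -18]], and by the Sylvester determinant identity det(I_4 - U V^T) = det(I_2 - V^T U) = det([[-10, 6], [0, 19]]) = (-10)(19) - (6)(0) = -190. (Direct check: I - K =
[[-3, -9, 6, 5],
 [2, 10, -3, -7],
 [6, -6, -8, 12],
 [2, -9, -3, 12]]
has determinant -190.) The finite-dimensional Fredholm alternative says: either (I - K) is invertible, or ker(I - K) ≠ {0} and then range(I - K) = ker((I - K)^*)^⊥, with dim ker(I - K) = dim ker((I - K)^*). Since det(I - K) ≠ 0, 1 is not an eigenvalue of K and ker(I - K) = {0}, so we are in the first case: for every y there is a unique x = (I - K)^(-1) y. (Explicitly, by the Woodbury identity, (I - U V^T)^(-1) = I + U (I_2 - G)^(-1) V^T.)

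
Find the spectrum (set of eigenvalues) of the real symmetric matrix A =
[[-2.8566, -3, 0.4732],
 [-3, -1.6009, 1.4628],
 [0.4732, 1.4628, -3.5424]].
sigma(A) ≈ {-6, -3, 1}

A is real symmetric, so its spectrum consists of real eigenvalues. Expanding the characteristic polynomial of the displayed matrix gives
  det(λ I - A) = p(λ) = λ^3 + (8)λ^2 + (9)λ + (-18).
Solving p(λ) = 0 yields eigenvalues ≈ -6, -3, 1. (A is shown rounded to 4 decimals, so these recover the underlying integer eigenvalues to within that precision.)
Verification: the trace of A = -8 equals the sum of eigenvalues -8, and det(A) ≈ 17.9995 matches the eigenvalue product 18.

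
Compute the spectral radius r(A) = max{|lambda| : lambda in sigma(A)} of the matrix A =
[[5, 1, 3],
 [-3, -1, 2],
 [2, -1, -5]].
r(A) ≈ 5.2976

The eigenvalues of A are the roots of its characteristic polynomial. With M = A (coefficients from the trace, the sum of principal 2x2 minors, and det A):
  p(λ) = det(λ I - M) = λ^3 + λ^2 - 26λ - 39.
No integer candidate from the rational root theorem (±divisors of 39) is a root, so the roots are irrational. The cubic discriminant is Δ = 48321 > 0, so there are three distinct real roots. p(-5) = -9 and p(-4) = 17 have opposite signs, so a root lies in (-5, -4); Newton's method refines it to λ ≈ -4.7466. p(-2) = 9 and p(-1) = -13 have opposite signs, so a root lies in (-2, -1); Newton's method refines it to λ ≈ -1.551. p(5) = -19 and p(6) = 57 have opposite signs, so a root lies in (5, 6); Newton's method refines it to λ ≈ 5.2976. Check (Vieta): the three roots sum to -1, matching tr M = -1.
Thus the eigenvalues (to 4 decimals) are -4.7466 (modulus 4.7466); -1.551 (modulus 1.551); 5.2976 (modulus 5.2976). The spectral radius is the largest modulus: r(A) ≈ 5.2976. (Cross-check: r(A) ≤ ||A||_2 ≈ 6.245; equality holds whenever A is normal, though it can also hold for some non-normal A.)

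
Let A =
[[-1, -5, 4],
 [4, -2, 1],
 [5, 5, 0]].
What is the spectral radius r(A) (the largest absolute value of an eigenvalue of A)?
r(A) = 5

The eigenvalues of A are the roots of its characteristic polynomial. With M = A (coefficients from the trace, the sum of principal 2x2 minors, and det A):
  p(λ) = det(λ I - M) = λ^3 + 3λ^2 - 3λ - 100.
By the rational root theorem any rational root is an integer divisor of 100. Testing λ = 4: p(4) = 64 + 48 - 12 - 100 = 0, so λ = 4 is a root. Dividing out (λ - 4) leaves p(λ) = (λ - 4)(λ^2 + 7λ + 25). For λ^2 + 7λ + 25 the discriminant is -51. It is negative, so the roots are the complex-conjugate pair λ = -7/2 ± (sqrt(51)/2) i ≈ -3.5 ± 3.5707i. For a conjugate pair the product of the roots equals the constant term, so |λ|^2 = 25 and |λ| = sqrt(25) = 5.
Thus the eigenvalues (to 4 decimals) are -3.5 ± 3.5707i (modulus 5); 4 (modulus 4). The spectral radius is the largest modulus: r(A) = 5. (Cross-check: r(A) ≤ ||A||_2 ≈ 8.734; equality holds whenever A is normal, though it can also hold for some non-normal A.)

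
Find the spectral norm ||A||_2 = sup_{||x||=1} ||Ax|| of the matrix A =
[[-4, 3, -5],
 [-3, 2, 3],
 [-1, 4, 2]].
||A||_2 ≈ 7.2725 (= sqrt(largest eigenvalue of A^T A))

||A||_2 = sigma_max(A) = sqrt(lambda_max(A^T A)). Form the symmetric matrix M = A^T A =
[[26, -22, 9],
 [-22, 29, -1],
 [9, -1, 38]].
Its characteristic polynomial (trace, sum of principal 2x2 minors, determinant of M give the coefficients) is
  p(λ) = det(λ I - M) = λ^3 - 93λ^2 + 2278λ - 8281.
No integer candidate from the rational root theorem (±divisors of 8281) is a root, so the roots are irrational. The cubic discriminant is Δ = 680849825 > 0, so there are three distinct real roots. p(4) = -593 and p(5) = 909 have opposite signs, so a root lies in (4, 5); Newton's method refines it to λ ≈ 4.3823. p(35) = 399 and p(36) = -145 have opposite signs, so a root lies in (35, 36); Newton's method refines it to λ ≈ 35.7285. p(52) = -689 and p(53) = 93 have opposite signs, so a root lies in (52, 53); Newton's method refines it to λ ≈ 52.8892. Check (Vieta): the three roots sum to 93, matching tr M = 93.
So the eigenvalues of A^T A are ≈ 4.3823, 35.7285, 52.8892 (all ≥ 0, as they must be for A^T A). The largest is λ_max ≈ 52.8892, hence ||A||_2 = sqrt(λ_max) ≈ 7.2725.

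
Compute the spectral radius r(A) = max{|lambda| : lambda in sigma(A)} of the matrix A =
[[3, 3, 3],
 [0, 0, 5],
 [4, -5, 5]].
r(A) ≈ 6.8015

The eigenvalues of A are the roots of its characteristic polynomial. With M = A (coefficients from the trace, the sum of principal 2x2 minors, and det A):
  p(λ) = det(λ I - M) = λ^3 - 8λ^2 + 28λ - 135.
No integer candidate from the rational root theorem (±divisors of 135) is a root, so the roots are irrational. The cubic discriminant is Δ = -261867 < 0, so there is one real root and a complex-conjugate pair. p(6) = -39 and p(7) = 12 have opposite signs, so a root lies in (6, 7); Newton's method refines it to λ ≈ 6.8015. Dividing out (λ - (6.8015)) leaves approximately λ^2 - 1.1985λ + 19.8485. For λ^2 - 1.1985λ + 19.8485 the discriminant is -77.9577. It is negative, so the remaining roots are the complex-conjugate pair λ ≈ 0.5992 ± 4.4147i. Their product equals the constant term, so |λ|^2 ≈ 19.8485 and |λ| ≈ 4.4552.
Thus the eigenvalues (to 4 decimals) are 6.8015 (modulus 6.8015); 0.5992 ± 4.4147i (modulus 4.4552). The spectral radius is the largest modulus: r(A) ≈ 6.8015. (Cross-check: r(A) ≤ ||A||_2 ≈ 9.1229; equality holds whenever A is normal, though it can also hold for some non-normal A.)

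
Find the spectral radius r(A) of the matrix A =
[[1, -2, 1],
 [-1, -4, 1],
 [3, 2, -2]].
r(A) ≈ 5.4461

The eigenvalues of A are the roots of its characteristic polynomial. With M = A (coefficients from the trace, the sum of principal 2x2 minors, and det A):
  p(λ) = det(λ I - M) = λ^3 + 5λ^2 - 5λ - 14.
No integer candidate from the rational root theorem (±divisors of 14) is a root, so the roots are irrational. The cubic discriminant is Δ = 9133 > 0, so there are three distinct real roots. p(-6) = -20 and p(-5) = 11 have opposite signs, so a root lies in (-6, -5); Newton's method refines it to λ ≈ -5.4461. p(-2) = 8 and p(-1) = -5 have opposite signs, so a root lies in (-2, -1); Newton's method refines it to λ ≈ -1.3957. p(1) = -13 and p(2) = 4 have opposite signs, so a root lies in (1, 2); Newton's method refines it to λ ≈ 1.8418. Check (Vieta): the three roots sum to -5, matching tr M = -5.
Thus the eigenvalues (to 4 decimals) are -5.4461 (modulus 5.4461); -1.3957 (modulus 1.3957); 1.8418 (modulus 1.8418). The spectral radius is the largest modulus: r(A) ≈ 5.4461. (Cross-check: r(A) ≤ ||A||_2 ≈ 5.7304; equality holds whenever A is normal, though it can also hold for some non-normal A.)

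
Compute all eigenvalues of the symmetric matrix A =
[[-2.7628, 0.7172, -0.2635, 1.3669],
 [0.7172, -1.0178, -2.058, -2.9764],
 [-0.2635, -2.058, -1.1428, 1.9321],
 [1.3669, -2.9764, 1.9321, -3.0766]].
sigma(A) ≈ {-6, -3, -2, 3}

A is real symmetric, so its spectrum consists of real eigenvalues. Expanding the characteristic polynomial of the displayed matrix gives
  det(λ I - A) = p(λ) = λ^4 + (8)λ^3 + (3)λ^2 + (-72)λ + (-108).
Solving p(λ) = 0 yields eigenvalues ≈ -6, -3, -2, 3. (A is shown rounded to 4 decimals, so these recover the underlying integer eigenvalues to within that precision.)
Verification: the trace of A = -8 equals the sum of eigenvalues -8, and det(A) ≈ -107.9997 matches the eigenvalue product -108.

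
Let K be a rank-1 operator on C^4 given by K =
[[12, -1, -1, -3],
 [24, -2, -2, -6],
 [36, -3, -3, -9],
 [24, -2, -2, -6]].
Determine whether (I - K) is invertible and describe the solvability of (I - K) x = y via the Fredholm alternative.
(I - K) is singular (det(I - K) = 0, i.e. 1 ∈ sigma(K)). (I - K) x = y is solvable iff y ⊥ ker((I - K)^*) = span{(12, -1, -1, -3)}, i.e. iff 12y_1 - y_2 - y_3 - 3y_4 = 0. When solvable, the solutions are x = y + c·(1, 2, 3, 2), c arbitrary (ker(I - K) = span{(1, 2, 3, 2)}, dimension 1).

K has rank 1, so it is an outer product K = u v^T: every row of K is a multiple of one row vector. Reading off the entries, u = (1, 2, 3, 2) and v = (12, -1, -1, -3) (row i of K equals u_i·v^T). A rank-one matrix u v^T satisfies K u = u (v·u) and kills the (3)-dimensional subspace v^⊥, so its characteristic polynomial is lambda^3 (lambda - v·u) with v·u = tr K = 1. Hence the eigenvalues of I - K are 1 (multiplicity 3) and 1 - (1) = 0, so det(I - K) = 0. (Direct check: I - K =
[[-11, 1, 1, 3],
 [-24, 3, 2, 6],
 [-36, 3, 4, 9],
 [-24, 2, 2, 7]]
has determinant 0.) So 1 is an eigenvalue of K and (I - K) is not invertible. The finite-dimensional Fredholm alternative says: either (I - K) is invertible, or ker(I - K) ≠ {0} and then range(I - K) = ker((I - K)^*)^⊥, with dim ker(I - K) = dim ker((I - K)^*). We are in the second case, so we need both kernels. Kernel of I - K: (I - K) u = u - u (v·u) = u - u = 0, so ker(I - K) = span{u} = span{(1, 2, 3, 2)} (it is exactly 1-dimensional because rank(I - K) = 3). Kernel of the adjoint: K is real, so (I - K)^* = I - K^T = I - v u^T, and (I - v u^T) v = v - v (u·v) = 0; hence ker((I - K)^*) = span{v} = span{(12, -1, -1, -3)}. Therefore (I - K) x = y is solvable iff <y, v> = 0, i.e. iff 12y_1 - y_2 - y_3 - 3y_4 = 0. When this holds, K y = u (v·y) = 0, so (I - K) y = y and x = y is a particular solution; the full solution set is the line x = y + c·u = y + c·(1, 2, 3, 2), c ∈ C.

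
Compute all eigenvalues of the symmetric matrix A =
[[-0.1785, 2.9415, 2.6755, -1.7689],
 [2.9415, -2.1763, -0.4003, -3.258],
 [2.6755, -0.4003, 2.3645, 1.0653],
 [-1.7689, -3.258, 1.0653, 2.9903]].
sigma(A) ≈ {-5, -2, 4, 6}

A is real symmetric, so its spectrum consists of real eigenvalues. Expanding the characteristic polynomial of the displayed matrix gives
  det(λ I - A) = p(λ) = λ^4 + (-3)λ^3 + (-36)λ^2 + (68)λ + (239.9933).
Solving p(λ) = 0 yields eigenvalues ≈ -5, -2, 4, 6. (A is shown rounded to 4 decimals, so these recover the underlying integer eigenvalues to within that precision.)
Verification: the trace of A = 3 equals the sum of eigenvalues 3, and det(A) ≈ 239.9933 matches the eigenvalue product 240.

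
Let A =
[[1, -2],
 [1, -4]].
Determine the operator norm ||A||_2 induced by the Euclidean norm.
||A||_2 = sqrt((22 + sqrt(468))/2) ≈ 4.6708 (= sqrt(largest eigenvalue of A^T A))

||A||_2 = sigma_max(A) = sqrt(lambda_max(A^T A)). Form the symmetric matrix M = A^T A =
[[2, -6],
 [-6, 20]].
Its characteristic polynomial (trace, determinant of M give the coefficients) is
  p(λ) = det(λ I - M) = λ^2 - 22λ + 4.
For λ^2 - 22λ + 4 the discriminant is 468. It is nonnegative but not a perfect square, so the roots are real and irrational: λ = (22 ± sqrt(468))/2 ≈ 21.8167, 0.1833.
So the eigenvalues of A^T A are ≈ 0.1833, 21.8167 (all ≥ 0, as they must be for A^T A). The largest is λ_max = (22 + sqrt(468))/2 ≈ 21.8167, hence ||A||_2 = sqrt(λ_max) = sqrt((22 + sqrt(468))/2) ≈ 4.6708.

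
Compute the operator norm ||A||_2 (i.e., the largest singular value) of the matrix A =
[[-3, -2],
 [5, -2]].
||A||_2 = sqrt((42 + sqrt(740))/2) ≈ 5.8823 (= sqrt(largest eigenvalue of A^T A))

||A||_2 = sigma_max(A) = sqrt(lambda_max(A^T A)). Form the symmetric matrix M = A^T A =
[[34, -4],
 [-4, 8]].
Its characteristic polynomial (trace, determinant of M give the coefficients) is
  p(λ) = det(λ I - M) = λ^2 - 42λ + 256.
For λ^2 - 42λ + 256 the discriminant is 740. It is nonnegative but not a perfect square, so the roots are real and irrational: λ = (42 ± sqrt(740))/2 ≈ 34.6015, 7.3985.
So the eigenvalues of A^T A are ≈ 7.3985, 34.6015 (all ≥ 0, as they must be for A^T A). The largest is λ_max = (42 + sqrt(740))/2 ≈ 34.6015, hence ||A||_2 = sqrt(λ_max) = sqrt((42 + sqrt(740))/2) ≈ 5.8823.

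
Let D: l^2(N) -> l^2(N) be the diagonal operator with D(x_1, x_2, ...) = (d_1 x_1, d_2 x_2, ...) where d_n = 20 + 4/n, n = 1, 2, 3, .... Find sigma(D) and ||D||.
sigma(D) = {20 + 4/n : n ≥ 1} ∪ {20}; ||D|| = 24

A bounded diagonal operator on l^2 with diagonal entries d_n has spectrum equal to the closure of {d_n : n ≥ 1}: every d_n is an eigenvalue (with eigenvector e_n), so {d_n} ⊂ sigma(D); the spectrum is closed, so its closure is too; and for lambda not in the closure, (D - lambda I) has bounded inverse (the diagonal entries 1/(d_n - lambda) are bounded). For our sequence d_n = 20 + 4/n, n = 1, 2, 3, ...:
  - {d_n} = {20 + 4/n : n ≥ 1}; the only limit point is 20
  - closure = {20 + 4/n : n ≥ 1} ∪ {20}
For the norm: a diagonal operator has ||D|| = sup_n |d_n|. Here d_n = 20 + 4/n is positive and decreasing, so sup_n |d_n| = d_1 = 20 + 4 = 24. So ||D|| = 24.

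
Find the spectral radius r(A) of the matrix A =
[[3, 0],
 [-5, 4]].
r(A) = 4

The eigenvalues of A are the roots of its characteristic polynomial. With M = A (coefficients from the trace and determinant):
  p(λ) = det(λ I - M) = λ^2 - 7λ + 12.
For λ^2 - 7λ + 12 the discriminant is 1. It is a perfect square (1^2), so the roots are rational: λ = (7 ± 1)/2 = 4, 3.
Thus the eigenvalues (to 4 decimals) are 4 (modulus 4); 3 (modulus 3). The spectral radius is the largest modulus: r(A) = 4. (Cross-check: r(A) ≤ ||A||_2 ≈ 6.8507; equality holds whenever A is normal, though it can also hold for some non-normal A.)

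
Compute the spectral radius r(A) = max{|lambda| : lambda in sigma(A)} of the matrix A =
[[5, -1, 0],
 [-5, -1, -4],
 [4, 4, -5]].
r(A) ≈ 5.7842

The eigenvalues of A are the roots of its characteristic polynomial. With M = A (coefficients from the trace, the sum of principal 2x2 minors, and det A):
  p(λ) = det(λ I - M) = λ^3 + λ^2 - 14λ - 146.
No integer candidate from the rational root theorem (±divisors of 146) is a root, so the roots are irrational. The cubic discriminant is Δ = -526984 < 0, so there is one real root and a complex-conjugate pair. p(5) = -66 and p(6) = 22 have opposite signs, so a root lies in (5, 6); Newton's method refines it to λ ≈ 5.7842. Dividing out (λ - (5.7842)) leaves approximately λ^2 + 6.7842λ + 25.2412. For λ^2 + 6.7842λ + 25.2412 the discriminant is -54.9393. It is negative, so the remaining roots are the complex-conjugate pair λ ≈ -3.3921 ± 3.7061i. Their product equals the constant term, so |λ|^2 ≈ 25.2412 and |λ| ≈ 5.0241.
Thus the eigenvalues (to 4 decimals) are 5.7842 (modulus 5.7842); -3.3921 ± 3.7061i (modulus 5.0241). The spectral radius is the largest modulus: r(A) ≈ 5.7842. (Cross-check: r(A) ≤ ||A||_2 ≈ 8.4647; equality holds whenever A is normal, though it can also hold for some non-normal A.)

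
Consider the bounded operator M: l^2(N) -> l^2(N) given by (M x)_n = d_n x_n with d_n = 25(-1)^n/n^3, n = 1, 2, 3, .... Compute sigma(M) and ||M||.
sigma(M) = {25(-1)^n/n^3 : n ≥ 1} ∪ {0}; ||M|| = 25

A bounded diagonal operator on l^2 with diagonal entries d_n has spectrum equal to the closure of {d_n : n ≥ 1}: every d_n is an eigenvalue (with eigenvector e_n), so {d_n} ⊂ sigma(M); the spectrum is closed, so its closure is too; and for lambda not in the closure, (M - lambda I) has bounded inverse (the diagonal entries 1/(d_n - lambda) are bounded). For our sequence d_n = 25(-1)^n/n^3, n = 1, 2, 3, ...:
  - {d_n} = {25(-1)^n/n^3 : n ≥ 1}; the only limit point is 0
  - closure = {25(-1)^n/n^3 : n ≥ 1} ∪ {0}
For the norm: a diagonal operator has ||M|| = sup_n |d_n|. Here |d_n| = 25/n^3 is decreasing, so sup_n |d_n| = |d_1| = 25. So ||M|| = 25.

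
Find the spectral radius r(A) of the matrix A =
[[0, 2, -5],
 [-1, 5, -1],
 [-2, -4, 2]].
r(A) ≈ 4.8446

The eigenvalues of A are the roots of its characteristic polynomial. With M = A (coefficients from the trace, the sum of principal 2x2 minors, and det A):
  p(λ) = det(λ I - M) = λ^3 - 7λ^2 - 2λ + 62.
No integer candidate from the rational root theorem (±divisors of 62) is a root, so the roots are irrational. The cubic discriminant is Δ = -2872 < 0, so there is one real root and a complex-conjugate pair. p(-3) = -22 and p(-2) = 30 have opposite signs, so a root lies in (-3, -2); Newton's method refines it to λ ≈ -2.6417. Dividing out (λ - (-2.6417)) leaves approximately λ^2 - 9.6417λ + 23.47. For λ^2 - 9.6417λ + 23.47 the discriminant is -0.9185. It is negative, so the remaining roots are the complex-conjugate pair λ ≈ 4.8208 ± 0.4792i. Their product equals the constant term, so |λ|^2 ≈ 23.47 and |λ| ≈ 4.8446.
Thus the eigenvalues (to 4 decimals) are -2.6417 (modulus 2.6417); 4.8208 ± 0.4792i (modulus 4.8446). The spectral radius is the largest modulus: r(A) ≈ 4.8446. (Cross-check: r(A) ≤ ||A||_2 ≈ 7.874; equality holds whenever A is normal, though it can also hold for some non-normal A.)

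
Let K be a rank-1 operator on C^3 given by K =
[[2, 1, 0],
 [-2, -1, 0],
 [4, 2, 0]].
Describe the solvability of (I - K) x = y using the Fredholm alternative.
(I - K) is singular (det(I - K) = 0, i.e. 1 ∈ sigma(K)). (I - K) x = y is solvable iff y ⊥ ker((I - K)^*) = span{(2, 1, 0)}, i.e. iff 2y_1 + y_2 = 0. When solvable, the solutions are x = y + c·(1, -1, 2), c arbitrary (ker(I - K) = span{(1, -1, 2)}, dimension 1).

K has rank 1, so it is an outer product K = u v^T: every row of K is a multiple of one row vector. Reading off the entries, u = (1, -1, 2) and v = (2, 1, 0) (row i of K equals u_i·v^T). A rank-one matrix u v^T satisfies K u = u (v·u) and kills the (2)-dimensional subspace v^⊥, so its characteristic polynomial is lambda^2 (lambda - v·u) with v·u = tr K = 1. Hence the eigenvalues of I - K are 1 (multiplicity 2) and 1 - (1) = 0, so det(I - K) = 0. (Direct check: I - K =
[[-1, -1, 0],
 [2, 2, 0],
 [-4, -2, 1]]
has determinant 0.) So 1 is an eigenvalue of K and (I - K) is not invertible. The finite-dimensional Fredholm alternative says: either (I - K) is invertible, or ker(I - K) ≠ {0} and then range(I - K) = ker((I - K)^*)^⊥, with dim ker(I - K) = dim ker((I - K)^*). We are in the second case, so we need both kernels. Kernel of I - K: (I - K) u = u - u (v·u) = u - u = 0, so ker(I - K) = span{u} = span{(1, -1, 2)} (it is exactly 1-dimensional because rank(I - K) = 2). Kernel of the adjoint: K is real, so (I - K)^* = I - K^T = I - v u^T, and (I - v u^T) v = v - v (u·v) = 0; hence ker((I - K)^*) = span{v} = span{(2, 1, 0)}. Therefore (I - K) x = y is solvable iff <y, v> = 0, i.e. iff 2y_1 + y_2 = 0. When this holds, K y = u (v·y) = 0, so (I - K) y = y and x = y is a particular solution; the full solution set is the line x = y + c·u = y + c·(1, -1, 2), c ∈ C.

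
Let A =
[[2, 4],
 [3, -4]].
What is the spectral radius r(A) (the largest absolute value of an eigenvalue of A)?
r(A) = (2 + sqrt(84))/2 ≈ 5.5826

The eigenvalues of A are the roots of its characteristic polynomial. With M = A (coefficients from the trace and determinant):
  p(λ) = det(λ I - M) = λ^2 + 2λ - 20.
For λ^2 + 2λ - 20 the discriminant is 84. It is nonnegative but not a perfect square, so the roots are real and irrational: λ = (-2 ± sqrt(84))/2 ≈ 3.5826, -5.5826.
Thus the eigenvalues (to 4 decimals) are 3.5826 (modulus 3.5826); -5.5826 (modulus 5.5826). The spectral radius is the largest modulus: r(A) = (2 + sqrt(84))/2 ≈ 5.5826. (Cross-check: r(A) ≤ ||A||_2 ≈ 5.7278; equality holds whenever A is normal, though it can also hold for some non-normal A.)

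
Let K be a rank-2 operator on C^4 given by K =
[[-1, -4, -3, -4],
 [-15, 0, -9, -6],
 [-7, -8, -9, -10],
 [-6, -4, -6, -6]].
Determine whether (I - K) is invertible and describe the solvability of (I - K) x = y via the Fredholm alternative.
(I - K) is invertible (det(I - K) = -175 ≠ 0), so for every y in C^4 the equation (I - K) x = y has a unique solution.

K has rank 2 and factors as K = U V^T = u1 v1^T + u2 v2^T with u1 = (-1, 3, -1, 0), v1 = (-2, 2, 0, 1), u2 = (-1, -3, -3, -2), v2 = (3, 2, 3, 3) (multiplying out reproduces the displayed K). The nonzero eigenvalues of U V^T coincide with those of the 2 x 2 matrix G = V^T U = [[v1·u1, v1·u2], [v2·u1, v2·u2]] = [[8, -6], [0, -24]], and by the Sylvester determinant identity det(I_4 - U V^T) = det(I_2 - V^T U) = det([[-7, 6], [0, 25]]) = (-7)(25) - (6)(0) = -175. (Direct check: I - K =
[[2, 4, 3, 4],
 [15, 1, 9, 6],
 [7, 8, 10, 10],
 [6, 4, 6, 7]]
has determinant -175.) The finite-dimensional Fredholm alternative says: either (I - K) is invertible, or ker(I - K) ≠ {0} and then range(I - K) = ker((I - K)^*)^⊥, with dim ker(I - K) = dim ker((I - K)^*). Since det(I - K) ≠ 0, 1 is not an eigenvalue of K and ker(I - K) = {0}, so we are in the first case: for every y there is a unique x = (I - K)^(-1) y. (Explicitly, by the Woodbury identity, (I - U V^T)^(-1) = I + U (I_2 - G)^(-1) V^T.)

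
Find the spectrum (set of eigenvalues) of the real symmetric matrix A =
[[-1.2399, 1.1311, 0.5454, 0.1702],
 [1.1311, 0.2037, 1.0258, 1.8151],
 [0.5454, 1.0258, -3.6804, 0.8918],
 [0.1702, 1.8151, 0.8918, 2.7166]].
sigma(A) ≈ {-4, -2, 0, 4}

A is real symmetric, so its spectrum consists of real eigenvalues. Expanding the characteristic polynomial of the displayed matrix gives
  det(λ I - A) = p(λ) = λ^4 + (2)λ^3 + (-16)λ^2 + (-32)λ + (0).
Solving p(λ) = 0 yields eigenvalues ≈ -4, -2, 0, 4. (A is shown rounded to 4 decimals, so these recover the underlying integer eigenvalues to within that precision.)
Verification: the trace of A = -2 equals the sum of eigenvalues -2, and det(A) ≈ -0.0000 matches the eigenvalue product 0.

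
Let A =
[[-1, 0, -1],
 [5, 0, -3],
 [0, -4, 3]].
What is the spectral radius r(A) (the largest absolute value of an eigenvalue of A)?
r(A) ≈ 5.654

The eigenvalues of A are the roots of its characteristic polynomial. With M = A (coefficients from the trace, the sum of principal 2x2 minors, and det A):
  p(λ) = det(λ I - M) = λ^3 - 2λ^2 - 15λ - 32.
No integer candidate from the rational root theorem (±divisors of 32) is a root, so the roots are irrational. The cubic discriminant is Δ = -31552 < 0, so there is one real root and a complex-conjugate pair. p(5) = -32 and p(6) = 22 have opposite signs, so a root lies in (5, 6); Newton's method refines it to λ ≈ 5.654. Dividing out (λ - (5.654)) leaves approximately λ^2 + 3.654λ + 5.6597. For λ^2 + 3.654λ + 5.6597 the discriminant is -9.2871. It is negative, so the remaining roots are the complex-conjugate pair λ ≈ -1.827 ± 1.5237i. Their product equals the constant term, so |λ|^2 ≈ 5.6597 and |λ| ≈ 2.379.
Thus the eigenvalues (to 4 decimals) are 5.654 (modulus 5.654); -1.827 ± 1.5237i (modulus 2.379). The spectral radius is the largest modulus: r(A) ≈ 5.654. (Cross-check: r(A) ≤ ||A||_2 ≈ 6.2899; equality holds whenever A is normal, though it can also hold for some non-normal A.)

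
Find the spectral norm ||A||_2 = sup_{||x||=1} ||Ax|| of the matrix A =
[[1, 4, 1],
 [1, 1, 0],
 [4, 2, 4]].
||A||_2 ≈ 6.8328 (= sqrt(largest eigenvalue of A^T A))

||A||_2 = sigma_max(A) = sqrt(lambda_max(A^T A)). Form the symmetric matrix M = A^T A =
[[18, 13, 17],
 [13, 21, 12],
 [17, 12, 17]].
Its characteristic polynomial (trace, sum of principal 2x2 minors, determinant of M give the coefficients) is
  p(λ) = det(λ I - M) = λ^3 - 56λ^2 + 439λ - 196.
No integer candidate from the rational root theorem (±divisors of 196) is a root, so the roots are irrational. The cubic discriminant is Δ = 213967156 > 0, so there are three distinct real roots. p(0) = -196 and p(1) = 188 have opposite signs, so a root lies in (0, 1); Newton's method refines it to λ ≈ 0.475. p(8) = 244 and p(9) = -52 have opposite signs, so a root lies in (8, 9); Newton's method refines it to λ ≈ 8.8381. p(46) = -1162 and p(47) = 556 have opposite signs, so a root lies in (46, 47); Newton's method refines it to λ ≈ 46.6868. Check (Vieta): the three roots sum to 56, matching tr M = 56.
So the eigenvalues of A^T A are ≈ 0.475, 8.8381, 46.6868 (all ≥ 0, as they must be for A^T A). The largest is λ_max ≈ 46.6868, hence ||A||_2 = sqrt(λ_max) ≈ 6.8328.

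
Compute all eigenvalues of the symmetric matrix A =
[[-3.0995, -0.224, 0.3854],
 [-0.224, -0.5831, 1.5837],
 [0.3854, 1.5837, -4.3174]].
sigma(A) ≈ {-5, -3, 0}

A is real symmetric, so its spectrum consists of real eigenvalues. Expanding the characteristic polynomial of the displayed matrix gives
  det(λ I - A) = p(λ) = λ^3 + (8)λ^2 + (15)λ + (0).
Solving p(λ) = 0 yields eigenvalues ≈ -5, -3, 0. (A is shown rounded to 4 decimals, so these recover the underlying integer eigenvalues to within that precision.)
Verification: the trace of A = -8 equals the sum of eigenvalues -8, and det(A) ≈ 0.0008 matches the eigenvalue product 0.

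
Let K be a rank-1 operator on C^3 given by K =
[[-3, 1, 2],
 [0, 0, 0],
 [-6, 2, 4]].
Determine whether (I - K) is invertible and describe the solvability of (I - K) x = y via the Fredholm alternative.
(I - K) is singular (det(I - K) = 0, i.e. 1 ∈ sigma(K)). (I - K) x = y is solvable iff y ⊥ ker((I - K)^*) = span{(-3, 1, 2)}, i.e. iff -3y_1 + y_2 + 2y_3 = 0. When solvable, the solutions are x = y + c·(1, 0, 2), c arbitrary (ker(I - K) = span{(1, 0, 2)}, dimension 1).

K has rank 1, so it is an outer product K = u v^T: every row of K is a multiple of one row vector. Reading off the entries, u = (1, 0, 2) and v = (-3, 1, 2) (row i of K equals u_i·v^T). A rank-one matrix u v^T satisfies K u = u (v·u) and kills the (2)-dimensional subspace v^⊥, so its characteristic polynomial is lambda^2 (lambda - v·u) with v·u = tr K = 1. Hence the eigenvalues of I - K are 1 (multiplicity 2) and 1 - (1) = 0, so det(I - K) = 0. (Direct check: I - K =
[[4, -1, -2],
 [0, 1, 0],
 [6, -2, -3]]
has determinant 0.) So 1 is an eigenvalue of K and (I - K) is not invertible. The finite-dimensional Fredholm alternative says: either (I - K) is invertible, or ker(I - K) ≠ {0} and then range(I - K) = ker((I - K)^*)^⊥, with dim ker(I - K) = dim ker((I - K)^*). We are in the second case, so we need both kernels. Kernel of I - K: (I - K) u = u - u (v·u) = u - u = 0, so ker(I - K) = span{u} = span{(1, 0, 2)} (it is exactly 1-dimensional because rank(I - K) = 2). Kernel of the adjoint: K is real, so (I - K)^* = I - K^T = I - v u^T, and (I - v u^T) v = v - v (u·v) = 0; hence ker((I - K)^*) = span{v} = span{(-3, 1, 2)}. Therefore (I - K) x = y is solvable iff <y, v> = 0, i.e. iff -3y_1 + y_2 + 2y_3 = 0. When this holds, K y = u (v·y) = 0, so (I - K) y = y and x = y is a particular solution; the full solution set is the line x = y + c·u = y + c·(1, 0, 2), c ∈ C.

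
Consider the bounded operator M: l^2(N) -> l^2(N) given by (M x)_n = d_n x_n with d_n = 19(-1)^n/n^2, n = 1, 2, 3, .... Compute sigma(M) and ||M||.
sigma(M) = {19(-1)^n/n^2 : n ≥ 1} ∪ {0}; ||M|| = 19

A bounded diagonal operator on l^2 with diagonal entries d_n has spectrum equal to the closure of {d_n : n ≥ 1}: every d_n is an eigenvalue (with eigenvector e_n), so {d_n} ⊂ sigma(M); the spectrum is closed, so its closure is too; and for lambda not in the closure, (M - lambda I) has bounded inverse (the diagonal entries 1/(d_n - lambda) are bounded). For our sequence d_n = 19(-1)^n/n^2, n = 1, 2, 3, ...:
  - {d_n} = {19(-1)^n/n^2 : n ≥ 1}; the only limit point is 0
  - closure = {19(-1)^n/n^2 : n ≥ 1} ∪ {0}
For the norm: a diagonal operator has ||M|| = sup_n |d_n|. Here |d_n| = 19/n^2 is decreasing, so sup_n |d_n| = |d_1| = 19. So ||M|| = 19.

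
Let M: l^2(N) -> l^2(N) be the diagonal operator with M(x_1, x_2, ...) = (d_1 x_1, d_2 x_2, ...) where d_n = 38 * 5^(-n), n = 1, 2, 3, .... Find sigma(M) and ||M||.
sigma(M) = {38 * 5^(-n) : n ≥ 1} ∪ {0}; ||M|| = 38/5

A bounded diagonal operator on l^2 with diagonal entries d_n has spectrum equal to the closure of {d_n : n ≥ 1}: every d_n is an eigenvalue (with eigenvector e_n), so {d_n} ⊂ sigma(M); the spectrum is closed, so its closure is too; and for lambda not in the closure, (M - lambda I) has bounded inverse (the diagonal entries 1/(d_n - lambda) are bounded). For our sequence d_n = 38 * 5^(-n), n = 1, 2, 3, ...:
  - {d_n} = {38 * 5^(-n) : n ≥ 1}; the only limit point is 0
  - closure = {38 * 5^(-n) : n ≥ 1} ∪ {0}
For the norm: a diagonal operator has ||M|| = sup_n |d_n|. Here d_n = 38 * 5^(-n) is positive and decreasing, so sup_n |d_n| = d_1 = 38/5. So ||M|| = 38/5.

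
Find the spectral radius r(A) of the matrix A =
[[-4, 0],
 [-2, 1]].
r(A) = 4

The eigenvalues of A are the roots of its characteristic polynomial. With M = A (coefficients from the trace and determinant):
  p(λ) = det(λ I - M) = λ^2 + 3λ - 4.
For λ^2 + 3λ - 4 the discriminant is 25. It is a perfect square (5^2), so the roots are rational: λ = (-3 ± 5)/2 = 1, -4.
Thus the eigenvalues (to 4 decimals) are 1 (modulus 1); -4 (modulus 4). The spectral radius is the largest modulus: r(A) = 4. (Cross-check: r(A) ≤ ||A||_2 ≈ 4.4954; equality holds whenever A is normal, though it can also hold for some non-normal A.)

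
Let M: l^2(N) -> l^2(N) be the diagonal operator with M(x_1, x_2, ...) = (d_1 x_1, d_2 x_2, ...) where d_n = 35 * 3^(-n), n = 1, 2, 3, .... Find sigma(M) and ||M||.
sigma(M) = {35 * 3^(-n) : n ≥ 1} ∪ {0}; ||M|| = 35/3

A bounded diagonal operator on l^2 with diagonal entries d_n has spectrum equal to the closure of {d_n : n ≥ 1}: every d_n is an eigenvalue (with eigenvector e_n), so {d_n} ⊂ sigma(M); the spectrum is closed, so its closure is too; and for lambda not in the closure, (M - lambda I) has bounded inverse (the diagonal entries 1/(d_n - lambda) are bounded). For our sequence d_n = 35 * 3^(-n), n = 1, 2, 3, ...:
  - {d_n} = {35 * 3^(-n) : n ≥ 1}; the only limit point is 0
  - closure = {35 * 3^(-n) : n ≥ 1} ∪ {0}
For the norm: a diagonal operator has ||M|| = sup_n |d_n|. Here d_n = 35 * 3^(-n) is positive and decreasing, so sup_n |d_n| = d_1 = 35/3. So ||M|| = 35/3.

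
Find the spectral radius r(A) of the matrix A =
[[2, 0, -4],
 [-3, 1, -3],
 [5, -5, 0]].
r(A) ≈ 4.9117

The eigenvalues of A are the roots of its characteristic polynomial. With M = A (coefficients from the trace, the sum of principal 2x2 minors, and det A):
  p(λ) = det(λ I - M) = λ^3 - 3λ^2 + 7λ + 70.
No integer candidate from the rational root theorem (±divisors of 70) is a root, so the roots are irrational. The cubic discriminant is Δ = -152131 < 0, so there is one real root and a complex-conjugate pair. p(-3) = -5 and p(-2) = 36 have opposite signs, so a root lies in (-3, -2); Newton's method refines it to λ ≈ -2.9016. Dividing out (λ - (-2.9016)) leaves approximately λ^2 - 5.9016λ + 24.1244. For λ^2 - 5.9016λ + 24.1244 the discriminant is -61.6682. It is negative, so the remaining roots are the complex-conjugate pair λ ≈ 2.9508 ± 3.9265i. Their product equals the constant term, so |λ|^2 ≈ 24.1244 and |λ| ≈ 4.9117.
Thus the eigenvalues (to 4 decimals) are -2.9016 (modulus 2.9016); 2.9508 ± 3.9265i (modulus 4.9117). The spectral radius is the largest modulus: r(A) ≈ 4.9117. (Cross-check: r(A) ≤ ||A||_2 ≈ 7.7996; equality holds whenever A is normal, though it can also hold for some non-normal A.)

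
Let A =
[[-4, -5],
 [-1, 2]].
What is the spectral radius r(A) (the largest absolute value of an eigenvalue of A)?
r(A) = (2 + sqrt(56))/2 ≈ 4.7417

The eigenvalues of A are the roots of its characteristic polynomial. With M = A (coefficients from the trace and determinant):
  p(λ) = det(λ I - M) = λ^2 + 2λ - 13.
For λ^2 + 2λ - 13 the discriminant is 56. It is nonnegative but not a perfect square, so the roots are real and irrational: λ = (-2 ± sqrt(56))/2 ≈ 2.7417, -4.7417.
Thus the eigenvalues (to 4 decimals) are 2.7417 (modulus 2.7417); -4.7417 (modulus 4.7417). The spectral radius is the largest modulus: r(A) = (2 + sqrt(56))/2 ≈ 4.7417. (Cross-check: r(A) ≤ ||A||_2 ≈ 6.4787; equality holds whenever A is normal, though it can also hold for some non-normal A.)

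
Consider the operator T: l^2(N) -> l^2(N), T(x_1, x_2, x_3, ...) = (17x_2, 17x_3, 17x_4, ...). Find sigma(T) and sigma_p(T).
sigma(T) = closed disk {z in C : |z| ≤ 17}; sigma_p(T) = open disk {z in C : |z| < 17}

Note T = 17·V where V is the unit left shift (V x)_k = x_{k+1}; so sigma(T) = 17·sigma(V) and ||T|| = 17||V||. ||T x||^2 = 289sum_{k≥2} |x_k|^2 ≤ 289||x||^2, with equality on {x : x_1 = 0}, so ||T|| = 17. For any lambda with |lambda| < 17, set r = lambda/17 (|r| < 1); the vector x = (1, r, r^2, ...) is in l^2 and satisfies T x = 17(r, r^2, ...) = lambda x, so lambda is an eigenvalue. On the boundary |lambda| = 17 the geometric series diverges, so no l^2 eigenvector exists, but these lambda lie in the approximate point spectrum. Hence sigma(T) is the closed disk of radius 17 and sigma_p(T) is the open disk.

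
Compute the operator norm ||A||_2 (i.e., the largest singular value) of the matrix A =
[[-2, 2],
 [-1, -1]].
||A||_2 = sqrt(8) ≈ 2.8284 (= sqrt(largest eigenvalue of A^T A))

||A||_2 = sigma_max(A) = sqrt(lambda_max(A^T A)). Form the symmetric matrix M = A^T A =
[[5, -3],
 [-3, 5]].
Its characteristic polynomial (trace, determinant of M give the coefficients) is
  p(λ) = det(λ I - M) = λ^2 - 10λ + 16.
For λ^2 - 10λ + 16 the discriminant is 36. It is a perfect square (6^2), so the roots are rational: λ = (10 ± 6)/2 = 8, 2.
So the eigenvalues of A^T A are ≈ 2, 8 (all ≥ 0, as they must be for A^T A). The largest is λ_max = 8, hence ||A||_2 = sqrt(λ_max) = sqrt(8) ≈ 2.8284.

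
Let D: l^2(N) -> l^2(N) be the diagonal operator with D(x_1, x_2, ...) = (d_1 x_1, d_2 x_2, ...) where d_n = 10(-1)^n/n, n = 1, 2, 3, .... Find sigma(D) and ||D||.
sigma(D) = {10(-1)^n/n : n ≥ 1} ∪ {0}; ||D|| = 10

A bounded diagonal operator on l^2 with diagonal entries d_n has spectrum equal to the closure of {d_n : n ≥ 1}: every d_n is an eigenvalue (with eigenvector e_n), so {d_n} ⊂ sigma(D); the spectrum is closed, so its closure is too; and for lambda not in the closure, (D - lambda I) has bounded inverse (the diagonal entries 1/(d_n - lambda) are bounded). For our sequence d_n = 10(-1)^n/n, n = 1, 2, 3, ...:
  - {d_n} = {10(-1)^n/n : n ≥ 1}; the only limit point is 0
  - closure = {10(-1)^n/n : n ≥ 1} ∪ {0}
For the norm: a diagonal operator has ||D|| = sup_n |d_n|. Here |d_n| = 10/n is decreasing, so sup_n |d_n| = |d_1| = 10. So ||D|| = 10.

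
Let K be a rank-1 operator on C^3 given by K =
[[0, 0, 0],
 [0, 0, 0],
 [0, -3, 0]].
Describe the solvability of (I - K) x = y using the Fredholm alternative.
(I - K) is invertible (det(I - K) = 1 ≠ 0), so for every y in C^3 the equation (I - K) x = y has a unique solution.

K has rank 1, so it is an outer product K = u v^T: every row of K is a multiple of one row vector. Reading off the entries, u = (0, 0, 1) and v = (0, -3, 0) (row i of K equals u_i·v^T). A rank-one matrix u v^T satisfies K u = u (v·u) and kills the (2)-dimensional subspace v^⊥, so its characteristic polynomial is lambda^2 (lambda - v·u) with v·u = tr K = 0. Hence the eigenvalues of I - K are 1 (multiplicity 2) and 1 - (0) = 1, so det(I - K) = 1. (Direct check: I - K =
[[1, 0, 0],
 [0, 1, 0],
 [0, 3, 1]]
has determinant 1.) The finite-dimensional Fredholm alternative says: either (I - K) is invertible, or ker(I - K) ≠ {0} and then range(I - K) = ker((I - K)^*)^⊥, with dim ker(I - K) = dim ker((I - K)^*). Since det(I - K) ≠ 0, 1 is not an eigenvalue of K and ker(I - K) = {0}, so we are in the first case: for every y there is a unique x = (I - K)^(-1) y. Explicitly, by the Sherman–Morrison formula, (I - u v^T)^(-1) = I + u v^T/(1 - v·u), i.e. (I - K)^(-1) = I + K.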